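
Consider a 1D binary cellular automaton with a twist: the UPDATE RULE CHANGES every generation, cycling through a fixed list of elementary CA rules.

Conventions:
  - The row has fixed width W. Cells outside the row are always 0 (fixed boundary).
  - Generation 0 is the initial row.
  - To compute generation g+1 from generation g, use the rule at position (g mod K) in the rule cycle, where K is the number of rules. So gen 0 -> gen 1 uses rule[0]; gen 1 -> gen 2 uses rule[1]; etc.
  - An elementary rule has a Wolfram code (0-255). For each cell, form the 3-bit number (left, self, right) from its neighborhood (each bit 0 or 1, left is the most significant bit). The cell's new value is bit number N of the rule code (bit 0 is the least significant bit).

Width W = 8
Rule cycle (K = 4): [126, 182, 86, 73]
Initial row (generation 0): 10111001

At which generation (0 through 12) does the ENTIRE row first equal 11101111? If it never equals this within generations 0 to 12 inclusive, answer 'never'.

Answer: 1

Derivation:
Gen 0: 10111001
Gen 1 (rule 126): 11101111
Gen 2 (rule 182): 01010110
Gen 3 (rule 86): 11010011
Gen 4 (rule 73): 11000011
Gen 5 (rule 126): 11100111
Gen 6 (rule 182): 01011010
Gen 7 (rule 86): 11001011
Gen 8 (rule 73): 11000011
Gen 9 (rule 126): 11100111
Gen 10 (rule 182): 01011010
Gen 11 (rule 86): 11001011
Gen 12 (rule 73): 11000011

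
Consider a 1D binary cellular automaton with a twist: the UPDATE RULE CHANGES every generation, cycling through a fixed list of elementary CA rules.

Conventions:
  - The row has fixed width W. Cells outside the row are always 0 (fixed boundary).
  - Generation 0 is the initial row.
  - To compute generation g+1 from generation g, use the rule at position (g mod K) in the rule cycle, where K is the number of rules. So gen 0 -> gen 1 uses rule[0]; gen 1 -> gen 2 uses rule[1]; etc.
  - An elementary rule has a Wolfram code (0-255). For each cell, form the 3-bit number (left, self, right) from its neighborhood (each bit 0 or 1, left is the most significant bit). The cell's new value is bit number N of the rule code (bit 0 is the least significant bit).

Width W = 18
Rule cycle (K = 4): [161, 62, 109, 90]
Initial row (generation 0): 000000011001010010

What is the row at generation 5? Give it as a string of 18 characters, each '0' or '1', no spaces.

Gen 0: 000000011001010010
Gen 1 (rule 161): 111111000000100000
Gen 2 (rule 62): 100000100001110000
Gen 3 (rule 109): 101110101101010111
Gen 4 (rule 90): 001010001100000101
Gen 5 (rule 161): 100100100001110010

Answer: 100100100001110010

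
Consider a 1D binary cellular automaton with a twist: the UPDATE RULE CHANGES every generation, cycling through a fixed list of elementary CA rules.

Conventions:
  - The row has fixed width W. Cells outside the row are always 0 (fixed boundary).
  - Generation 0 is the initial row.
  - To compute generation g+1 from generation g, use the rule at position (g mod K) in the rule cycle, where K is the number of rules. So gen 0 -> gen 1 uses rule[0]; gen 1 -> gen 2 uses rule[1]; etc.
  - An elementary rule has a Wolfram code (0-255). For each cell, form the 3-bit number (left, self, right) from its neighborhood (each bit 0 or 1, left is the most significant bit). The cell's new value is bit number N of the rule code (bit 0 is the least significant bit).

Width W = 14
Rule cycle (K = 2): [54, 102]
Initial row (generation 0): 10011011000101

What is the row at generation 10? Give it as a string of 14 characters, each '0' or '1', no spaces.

Answer: 10010000000101

Derivation:
Gen 0: 10011011000101
Gen 1 (rule 54): 11100100101111
Gen 2 (rule 102): 00101101110001
Gen 3 (rule 54): 01110010001011
Gen 4 (rule 102): 10010110011101
Gen 5 (rule 54): 11111001100011
Gen 6 (rule 102): 00001010100101
Gen 7 (rule 54): 00011111111111
Gen 8 (rule 102): 00100000000001
Gen 9 (rule 54): 01110000000011
Gen 10 (rule 102): 10010000000101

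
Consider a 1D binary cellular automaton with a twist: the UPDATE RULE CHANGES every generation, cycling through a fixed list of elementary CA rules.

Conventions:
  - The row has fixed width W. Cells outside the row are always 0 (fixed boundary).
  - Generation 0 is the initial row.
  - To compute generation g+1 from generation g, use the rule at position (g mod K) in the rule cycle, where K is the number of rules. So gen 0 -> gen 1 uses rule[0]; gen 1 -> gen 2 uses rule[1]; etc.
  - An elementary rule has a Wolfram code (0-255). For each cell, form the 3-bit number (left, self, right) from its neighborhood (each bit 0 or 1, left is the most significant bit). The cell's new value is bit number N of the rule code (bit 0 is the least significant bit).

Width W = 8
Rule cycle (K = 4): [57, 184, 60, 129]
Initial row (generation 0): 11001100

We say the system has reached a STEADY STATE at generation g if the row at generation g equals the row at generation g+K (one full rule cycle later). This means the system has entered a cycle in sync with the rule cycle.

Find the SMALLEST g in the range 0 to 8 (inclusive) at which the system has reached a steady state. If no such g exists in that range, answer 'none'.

Gen 0: 11001100
Gen 1 (rule 57): 10101011
Gen 2 (rule 184): 01010110
Gen 3 (rule 60): 01111101
Gen 4 (rule 129): 00111000
Gen 5 (rule 57): 10100111
Gen 6 (rule 184): 01010110
Gen 7 (rule 60): 01111101
Gen 8 (rule 129): 00111000
Gen 9 (rule 57): 10100111
Gen 10 (rule 184): 01010110
Gen 11 (rule 60): 01111101
Gen 12 (rule 129): 00111000

Answer: 2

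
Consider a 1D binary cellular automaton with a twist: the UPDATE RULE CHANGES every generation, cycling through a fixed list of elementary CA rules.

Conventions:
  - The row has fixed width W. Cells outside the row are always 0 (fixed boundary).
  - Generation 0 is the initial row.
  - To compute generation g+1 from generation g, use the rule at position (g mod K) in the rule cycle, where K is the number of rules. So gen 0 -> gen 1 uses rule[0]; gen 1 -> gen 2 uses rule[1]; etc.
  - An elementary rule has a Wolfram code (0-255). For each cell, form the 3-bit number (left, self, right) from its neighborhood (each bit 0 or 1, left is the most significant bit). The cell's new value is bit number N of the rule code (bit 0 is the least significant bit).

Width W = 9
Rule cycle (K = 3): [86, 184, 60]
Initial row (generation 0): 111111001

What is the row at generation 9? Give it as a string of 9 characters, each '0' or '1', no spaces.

Answer: 000101101

Derivation:
Gen 0: 111111001
Gen 1 (rule 86): 000001111
Gen 2 (rule 184): 000001110
Gen 3 (rule 60): 000001001
Gen 4 (rule 86): 000011111
Gen 5 (rule 184): 000011110
Gen 6 (rule 60): 000010001
Gen 7 (rule 86): 000111011
Gen 8 (rule 184): 000110110
Gen 9 (rule 60): 000101101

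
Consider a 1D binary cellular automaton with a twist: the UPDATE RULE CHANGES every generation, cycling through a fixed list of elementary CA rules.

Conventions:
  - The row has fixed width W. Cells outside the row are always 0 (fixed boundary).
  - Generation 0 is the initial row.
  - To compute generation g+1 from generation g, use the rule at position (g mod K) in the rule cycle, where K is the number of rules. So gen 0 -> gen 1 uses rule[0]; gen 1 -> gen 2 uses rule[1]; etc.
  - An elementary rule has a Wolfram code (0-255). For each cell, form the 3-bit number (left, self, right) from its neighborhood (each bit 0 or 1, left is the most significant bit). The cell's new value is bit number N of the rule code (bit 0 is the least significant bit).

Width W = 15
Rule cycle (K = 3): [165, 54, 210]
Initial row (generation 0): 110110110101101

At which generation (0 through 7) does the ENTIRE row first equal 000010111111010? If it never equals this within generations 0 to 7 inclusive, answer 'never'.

Answer: never

Derivation:
Gen 0: 110110110101101
Gen 1 (rule 165): 001001001110011
Gen 2 (rule 54): 011111110001100
Gen 3 (rule 210): 101111111010110
Gen 4 (rule 165): 110111110111000
Gen 5 (rule 54): 001000001000100
Gen 6 (rule 210): 010100010101010
Gen 7 (rule 165): 011101011111110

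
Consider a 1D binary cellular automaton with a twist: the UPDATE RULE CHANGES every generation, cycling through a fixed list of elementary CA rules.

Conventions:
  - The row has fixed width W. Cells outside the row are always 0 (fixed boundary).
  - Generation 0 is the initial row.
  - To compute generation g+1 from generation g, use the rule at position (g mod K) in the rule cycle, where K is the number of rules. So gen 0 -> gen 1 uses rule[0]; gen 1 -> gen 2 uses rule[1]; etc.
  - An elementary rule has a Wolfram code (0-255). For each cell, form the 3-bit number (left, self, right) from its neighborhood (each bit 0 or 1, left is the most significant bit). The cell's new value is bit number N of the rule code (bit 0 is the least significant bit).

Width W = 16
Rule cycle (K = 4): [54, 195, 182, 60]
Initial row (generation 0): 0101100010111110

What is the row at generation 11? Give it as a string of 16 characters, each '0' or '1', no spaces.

Answer: 1110111010111101

Derivation:
Gen 0: 0101100010111110
Gen 1 (rule 54): 1110010111000001
Gen 2 (rule 195): 0110100011011110
Gen 3 (rule 182): 1001110100101101
Gen 4 (rule 60): 1101001110111011
Gen 5 (rule 54): 0011110001000100
Gen 6 (rule 195): 1101110110011001
Gen 7 (rule 182): 0010101001100111
Gen 8 (rule 60): 0011111101010100
Gen 9 (rule 54): 0100000011111110
Gen 10 (rule 195): 1001111101111110
Gen 11 (rule 182): 1110111010111101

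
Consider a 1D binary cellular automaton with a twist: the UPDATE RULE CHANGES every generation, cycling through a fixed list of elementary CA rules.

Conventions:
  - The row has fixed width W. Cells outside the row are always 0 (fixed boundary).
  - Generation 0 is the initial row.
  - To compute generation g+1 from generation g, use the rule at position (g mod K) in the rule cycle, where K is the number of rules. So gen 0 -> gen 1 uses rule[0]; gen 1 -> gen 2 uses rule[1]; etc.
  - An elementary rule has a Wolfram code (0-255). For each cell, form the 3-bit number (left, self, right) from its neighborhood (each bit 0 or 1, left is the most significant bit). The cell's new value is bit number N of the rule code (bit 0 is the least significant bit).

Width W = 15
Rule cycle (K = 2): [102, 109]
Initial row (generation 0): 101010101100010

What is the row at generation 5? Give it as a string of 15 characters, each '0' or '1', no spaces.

Answer: 110011101000010

Derivation:
Gen 0: 101010101100010
Gen 1 (rule 102): 111111110100110
Gen 2 (rule 109): 100000011100110
Gen 3 (rule 102): 100000100101010
Gen 4 (rule 109): 101110100111110
Gen 5 (rule 102): 110011101000010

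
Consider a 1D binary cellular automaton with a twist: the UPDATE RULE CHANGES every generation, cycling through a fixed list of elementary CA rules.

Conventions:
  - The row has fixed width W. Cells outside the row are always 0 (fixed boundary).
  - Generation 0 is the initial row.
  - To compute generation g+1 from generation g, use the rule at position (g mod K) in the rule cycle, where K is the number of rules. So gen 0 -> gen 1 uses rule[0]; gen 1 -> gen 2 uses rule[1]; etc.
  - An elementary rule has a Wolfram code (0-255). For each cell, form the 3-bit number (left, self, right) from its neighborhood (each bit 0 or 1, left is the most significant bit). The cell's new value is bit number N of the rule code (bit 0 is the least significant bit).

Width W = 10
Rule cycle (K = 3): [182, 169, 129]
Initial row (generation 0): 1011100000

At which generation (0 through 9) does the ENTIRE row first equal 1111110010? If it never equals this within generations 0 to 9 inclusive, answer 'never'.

Answer: never

Derivation:
Gen 0: 1011100000
Gen 1 (rule 182): 1101010000
Gen 2 (rule 169): 1010100111
Gen 3 (rule 129): 0000000010
Gen 4 (rule 182): 0000000111
Gen 5 (rule 169): 1111110110
Gen 6 (rule 129): 0111100000
Gen 7 (rule 182): 1011010000
Gen 8 (rule 169): 0110100111
Gen 9 (rule 129): 0000000010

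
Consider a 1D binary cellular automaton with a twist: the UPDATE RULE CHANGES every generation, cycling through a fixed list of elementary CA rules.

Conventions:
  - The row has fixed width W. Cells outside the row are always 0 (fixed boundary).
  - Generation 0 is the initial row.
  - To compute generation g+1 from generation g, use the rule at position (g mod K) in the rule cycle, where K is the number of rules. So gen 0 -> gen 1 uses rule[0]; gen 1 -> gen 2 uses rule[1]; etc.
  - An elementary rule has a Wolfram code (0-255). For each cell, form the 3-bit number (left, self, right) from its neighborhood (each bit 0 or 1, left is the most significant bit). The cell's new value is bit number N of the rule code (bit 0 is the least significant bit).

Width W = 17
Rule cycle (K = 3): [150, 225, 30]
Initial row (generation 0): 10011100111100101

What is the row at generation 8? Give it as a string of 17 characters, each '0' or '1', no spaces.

Gen 0: 10011100111100101
Gen 1 (rule 150): 11101011011011101
Gen 2 (rule 225): 01110101101101110
Gen 3 (rule 30): 11000101001001001
Gen 4 (rule 150): 00101101111111111
Gen 5 (rule 225): 10010110111111111
Gen 6 (rule 30): 11110100100000000
Gen 7 (rule 150): 01100111110000000
Gen 8 (rule 225): 00100011110111111

Answer: 00100011110111111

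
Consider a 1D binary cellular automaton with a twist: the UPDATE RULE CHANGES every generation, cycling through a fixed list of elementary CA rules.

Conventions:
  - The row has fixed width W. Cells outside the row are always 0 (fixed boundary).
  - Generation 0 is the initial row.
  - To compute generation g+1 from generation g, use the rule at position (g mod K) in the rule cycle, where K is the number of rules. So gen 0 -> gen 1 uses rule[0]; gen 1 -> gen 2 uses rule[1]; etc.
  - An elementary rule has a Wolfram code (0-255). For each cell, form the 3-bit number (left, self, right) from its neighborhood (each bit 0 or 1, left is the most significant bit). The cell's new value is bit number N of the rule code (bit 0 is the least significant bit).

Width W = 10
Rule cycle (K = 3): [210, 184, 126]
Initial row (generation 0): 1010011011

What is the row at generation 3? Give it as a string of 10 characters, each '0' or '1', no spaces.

Answer: 0011111110

Derivation:
Gen 0: 1010011011
Gen 1 (rule 210): 0001101001
Gen 2 (rule 184): 0001010100
Gen 3 (rule 126): 0011111110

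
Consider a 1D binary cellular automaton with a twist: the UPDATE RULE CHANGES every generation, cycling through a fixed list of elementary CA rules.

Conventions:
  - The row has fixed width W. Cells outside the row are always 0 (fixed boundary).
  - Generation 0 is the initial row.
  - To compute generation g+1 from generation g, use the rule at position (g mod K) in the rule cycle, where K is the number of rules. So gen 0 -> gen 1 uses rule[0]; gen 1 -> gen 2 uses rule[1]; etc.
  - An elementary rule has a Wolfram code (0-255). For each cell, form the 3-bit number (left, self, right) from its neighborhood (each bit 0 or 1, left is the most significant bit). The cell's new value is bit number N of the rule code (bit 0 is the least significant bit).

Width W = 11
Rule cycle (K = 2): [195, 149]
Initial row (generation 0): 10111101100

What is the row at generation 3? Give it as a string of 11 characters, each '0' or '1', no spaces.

Gen 0: 10111101100
Gen 1 (rule 195): 00011100101
Gen 2 (rule 149): 11001010101
Gen 3 (rule 195): 01010000000

Answer: 01010000000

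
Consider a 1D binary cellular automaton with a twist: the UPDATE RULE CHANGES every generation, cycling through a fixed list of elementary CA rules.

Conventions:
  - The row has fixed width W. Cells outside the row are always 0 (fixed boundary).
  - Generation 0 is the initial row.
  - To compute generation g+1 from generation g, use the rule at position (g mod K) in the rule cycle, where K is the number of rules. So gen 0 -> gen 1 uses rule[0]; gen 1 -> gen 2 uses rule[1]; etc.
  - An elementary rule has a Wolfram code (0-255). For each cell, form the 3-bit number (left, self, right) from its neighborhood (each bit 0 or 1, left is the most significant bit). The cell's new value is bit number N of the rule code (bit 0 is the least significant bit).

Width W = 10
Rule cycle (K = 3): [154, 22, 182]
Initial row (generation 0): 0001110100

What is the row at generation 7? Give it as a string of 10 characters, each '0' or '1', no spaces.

Answer: 1011111010

Derivation:
Gen 0: 0001110100
Gen 1 (rule 154): 0011100010
Gen 2 (rule 22): 0100010111
Gen 3 (rule 182): 1110111010
Gen 4 (rule 154): 1100110001
Gen 5 (rule 22): 0011001011
Gen 6 (rule 182): 0100111100
Gen 7 (rule 154): 1011111010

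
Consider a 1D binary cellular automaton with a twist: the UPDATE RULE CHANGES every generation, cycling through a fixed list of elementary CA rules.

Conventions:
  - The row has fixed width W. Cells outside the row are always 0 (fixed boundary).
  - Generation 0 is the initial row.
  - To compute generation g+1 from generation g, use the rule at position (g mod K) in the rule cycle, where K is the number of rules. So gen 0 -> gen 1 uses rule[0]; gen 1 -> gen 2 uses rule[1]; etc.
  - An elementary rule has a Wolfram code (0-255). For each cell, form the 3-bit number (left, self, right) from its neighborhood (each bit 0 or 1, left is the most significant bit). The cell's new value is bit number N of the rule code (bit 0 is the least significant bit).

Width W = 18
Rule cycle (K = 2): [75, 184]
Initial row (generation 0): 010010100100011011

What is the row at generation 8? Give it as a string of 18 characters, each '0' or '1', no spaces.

Gen 0: 010010100100011011
Gen 1 (rule 75): 100100001001111011
Gen 2 (rule 184): 010010000101110110
Gen 3 (rule 75): 100100111001010110
Gen 4 (rule 184): 010010110100101101
Gen 5 (rule 75): 100100110001001100
Gen 6 (rule 184): 010010101000101010
Gen 7 (rule 75): 100100000011000000
Gen 8 (rule 184): 010010000010100000

Answer: 010010000010100000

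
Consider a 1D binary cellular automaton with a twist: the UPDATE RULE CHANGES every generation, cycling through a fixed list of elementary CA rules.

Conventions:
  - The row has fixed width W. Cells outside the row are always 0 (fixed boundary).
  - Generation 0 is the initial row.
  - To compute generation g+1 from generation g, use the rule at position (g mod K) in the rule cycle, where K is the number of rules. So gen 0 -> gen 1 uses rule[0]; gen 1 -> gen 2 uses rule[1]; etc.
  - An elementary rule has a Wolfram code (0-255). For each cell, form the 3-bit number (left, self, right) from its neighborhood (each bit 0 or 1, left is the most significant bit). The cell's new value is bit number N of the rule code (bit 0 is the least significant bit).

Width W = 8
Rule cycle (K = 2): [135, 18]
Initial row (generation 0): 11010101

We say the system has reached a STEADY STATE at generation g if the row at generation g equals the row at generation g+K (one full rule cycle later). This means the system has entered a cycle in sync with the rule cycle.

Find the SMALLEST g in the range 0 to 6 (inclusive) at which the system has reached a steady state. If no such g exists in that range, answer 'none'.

Gen 0: 11010101
Gen 1 (rule 135): 00010101
Gen 2 (rule 18): 00100000
Gen 3 (rule 135): 11101111
Gen 4 (rule 18): 00000000
Gen 5 (rule 135): 11111111
Gen 6 (rule 18): 00000000
Gen 7 (rule 135): 11111111
Gen 8 (rule 18): 00000000

Answer: 4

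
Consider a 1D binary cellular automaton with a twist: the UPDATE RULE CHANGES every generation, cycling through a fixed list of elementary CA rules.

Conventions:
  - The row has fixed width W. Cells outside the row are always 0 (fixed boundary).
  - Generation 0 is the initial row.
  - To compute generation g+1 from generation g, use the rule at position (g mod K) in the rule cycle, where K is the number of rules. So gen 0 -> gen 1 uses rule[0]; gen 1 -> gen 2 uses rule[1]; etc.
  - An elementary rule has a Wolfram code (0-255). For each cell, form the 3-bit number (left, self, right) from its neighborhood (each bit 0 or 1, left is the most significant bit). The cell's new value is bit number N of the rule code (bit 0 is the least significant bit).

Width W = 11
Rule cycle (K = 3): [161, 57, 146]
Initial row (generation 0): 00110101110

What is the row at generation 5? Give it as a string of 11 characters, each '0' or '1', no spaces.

Answer: 11111010000

Derivation:
Gen 0: 00110101110
Gen 1 (rule 161): 10001010100
Gen 2 (rule 57): 01100101011
Gen 3 (rule 146): 10011000000
Gen 4 (rule 161): 00000011111
Gen 5 (rule 57): 11111010000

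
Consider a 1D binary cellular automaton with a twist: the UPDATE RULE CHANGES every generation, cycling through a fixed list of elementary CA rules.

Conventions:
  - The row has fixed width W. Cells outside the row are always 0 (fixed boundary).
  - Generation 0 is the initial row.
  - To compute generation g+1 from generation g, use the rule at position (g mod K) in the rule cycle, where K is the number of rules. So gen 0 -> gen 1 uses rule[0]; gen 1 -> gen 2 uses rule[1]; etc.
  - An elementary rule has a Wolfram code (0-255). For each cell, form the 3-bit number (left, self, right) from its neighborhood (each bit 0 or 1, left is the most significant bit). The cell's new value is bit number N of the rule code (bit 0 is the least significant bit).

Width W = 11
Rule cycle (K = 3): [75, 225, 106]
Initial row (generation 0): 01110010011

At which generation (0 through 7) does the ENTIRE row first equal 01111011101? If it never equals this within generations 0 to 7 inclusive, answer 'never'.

Answer: never

Derivation:
Gen 0: 01110010011
Gen 1 (rule 75): 11010100111
Gen 2 (rule 225): 01101000011
Gen 3 (rule 106): 11110000111
Gen 4 (rule 75): 10010111101
Gen 5 (rule 225): 00001011110
Gen 6 (rule 106): 00010110010
Gen 7 (rule 75): 11100110100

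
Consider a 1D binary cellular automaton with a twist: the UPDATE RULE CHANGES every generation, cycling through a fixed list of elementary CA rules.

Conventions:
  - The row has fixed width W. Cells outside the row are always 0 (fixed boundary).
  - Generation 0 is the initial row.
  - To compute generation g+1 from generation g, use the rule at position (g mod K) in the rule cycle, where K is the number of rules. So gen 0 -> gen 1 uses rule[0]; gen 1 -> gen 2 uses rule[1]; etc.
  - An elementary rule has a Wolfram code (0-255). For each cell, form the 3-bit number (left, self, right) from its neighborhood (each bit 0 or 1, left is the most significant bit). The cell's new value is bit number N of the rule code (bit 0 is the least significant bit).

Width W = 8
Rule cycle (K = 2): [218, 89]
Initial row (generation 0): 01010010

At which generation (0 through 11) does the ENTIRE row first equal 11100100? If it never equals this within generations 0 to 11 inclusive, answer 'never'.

Answer: never

Derivation:
Gen 0: 01010010
Gen 1 (rule 218): 10001101
Gen 2 (rule 89): 01101100
Gen 3 (rule 218): 11101110
Gen 4 (rule 89): 10101011
Gen 5 (rule 218): 00000011
Gen 6 (rule 89): 11111011
Gen 7 (rule 218): 11111011
Gen 8 (rule 89): 10001011
Gen 9 (rule 218): 01010011
Gen 10 (rule 89): 00001011
Gen 11 (rule 218): 00010011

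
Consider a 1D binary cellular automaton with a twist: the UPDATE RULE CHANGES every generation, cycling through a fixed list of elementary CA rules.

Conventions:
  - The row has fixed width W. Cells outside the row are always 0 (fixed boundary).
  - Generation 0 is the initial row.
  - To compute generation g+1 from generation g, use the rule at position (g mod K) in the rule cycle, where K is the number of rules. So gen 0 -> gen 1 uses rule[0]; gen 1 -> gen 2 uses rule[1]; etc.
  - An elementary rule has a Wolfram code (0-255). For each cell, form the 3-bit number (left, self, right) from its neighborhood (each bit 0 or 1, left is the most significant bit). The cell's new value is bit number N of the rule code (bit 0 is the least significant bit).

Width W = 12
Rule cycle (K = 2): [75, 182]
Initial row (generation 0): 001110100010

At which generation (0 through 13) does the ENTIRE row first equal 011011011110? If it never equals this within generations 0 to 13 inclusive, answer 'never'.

Gen 0: 001110100010
Gen 1 (rule 75): 111010001100
Gen 2 (rule 182): 010111010010
Gen 3 (rule 75): 100101000100
Gen 4 (rule 182): 111111101110
Gen 5 (rule 75): 100000101010
Gen 6 (rule 182): 110001111111
Gen 7 (rule 75): 110111000001
Gen 8 (rule 182): 001010100011
Gen 9 (rule 75): 110000001111
Gen 10 (rule 182): 001000010110
Gen 11 (rule 75): 110011100110
Gen 12 (rule 182): 001101011001
Gen 13 (rule 75): 111100011010

Answer: never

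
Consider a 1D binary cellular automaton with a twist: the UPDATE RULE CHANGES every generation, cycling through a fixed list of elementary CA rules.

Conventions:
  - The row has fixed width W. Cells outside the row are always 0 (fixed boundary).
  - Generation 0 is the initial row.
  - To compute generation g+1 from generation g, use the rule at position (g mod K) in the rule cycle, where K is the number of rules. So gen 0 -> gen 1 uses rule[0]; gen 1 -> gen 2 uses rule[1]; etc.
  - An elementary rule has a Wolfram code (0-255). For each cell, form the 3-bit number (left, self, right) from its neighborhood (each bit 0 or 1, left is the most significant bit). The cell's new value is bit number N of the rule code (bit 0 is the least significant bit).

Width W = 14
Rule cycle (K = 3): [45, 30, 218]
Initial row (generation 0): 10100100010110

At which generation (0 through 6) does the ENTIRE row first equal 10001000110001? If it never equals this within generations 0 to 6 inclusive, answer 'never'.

Gen 0: 10100100010110
Gen 1 (rule 45): 11100101011100
Gen 2 (rule 30): 10011101010010
Gen 3 (rule 218): 01111100001101
Gen 4 (rule 45): 01000001101011
Gen 5 (rule 30): 11100011001010
Gen 6 (rule 218): 11110111110001

Answer: never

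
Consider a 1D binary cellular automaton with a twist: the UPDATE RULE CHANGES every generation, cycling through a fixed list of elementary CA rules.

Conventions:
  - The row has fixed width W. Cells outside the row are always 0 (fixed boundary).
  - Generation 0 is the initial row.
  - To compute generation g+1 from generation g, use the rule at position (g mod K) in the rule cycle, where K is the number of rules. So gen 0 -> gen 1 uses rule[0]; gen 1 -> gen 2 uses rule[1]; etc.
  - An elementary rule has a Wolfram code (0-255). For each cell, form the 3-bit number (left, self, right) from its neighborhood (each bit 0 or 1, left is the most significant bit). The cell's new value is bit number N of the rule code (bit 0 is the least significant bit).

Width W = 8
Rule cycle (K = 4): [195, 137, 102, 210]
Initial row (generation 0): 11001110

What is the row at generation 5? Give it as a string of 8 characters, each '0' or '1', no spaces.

Gen 0: 11001110
Gen 1 (rule 195): 01010110
Gen 2 (rule 137): 00000100
Gen 3 (rule 102): 00001100
Gen 4 (rule 210): 00010110
Gen 5 (rule 195): 11100010

Answer: 11100010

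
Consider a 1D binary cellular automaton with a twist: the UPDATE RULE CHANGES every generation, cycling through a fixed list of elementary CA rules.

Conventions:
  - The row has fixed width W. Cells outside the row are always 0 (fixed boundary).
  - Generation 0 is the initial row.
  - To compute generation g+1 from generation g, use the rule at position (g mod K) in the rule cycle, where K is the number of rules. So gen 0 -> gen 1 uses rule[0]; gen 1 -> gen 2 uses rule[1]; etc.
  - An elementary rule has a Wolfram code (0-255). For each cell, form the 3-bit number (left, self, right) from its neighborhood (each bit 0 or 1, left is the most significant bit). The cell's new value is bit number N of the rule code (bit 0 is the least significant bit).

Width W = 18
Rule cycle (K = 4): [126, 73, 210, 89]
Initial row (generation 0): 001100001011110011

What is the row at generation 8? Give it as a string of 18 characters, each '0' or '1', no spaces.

Answer: 000111111110001100

Derivation:
Gen 0: 001100001011110011
Gen 1 (rule 126): 011110011110011111
Gen 2 (rule 73): 010010010010010001
Gen 3 (rule 210): 101101101101101010
Gen 4 (rule 89): 001101101101100001
Gen 5 (rule 126): 011111111111110011
Gen 6 (rule 73): 010000000000010011
Gen 7 (rule 210): 101000000000101101
Gen 8 (rule 89): 000111111110001100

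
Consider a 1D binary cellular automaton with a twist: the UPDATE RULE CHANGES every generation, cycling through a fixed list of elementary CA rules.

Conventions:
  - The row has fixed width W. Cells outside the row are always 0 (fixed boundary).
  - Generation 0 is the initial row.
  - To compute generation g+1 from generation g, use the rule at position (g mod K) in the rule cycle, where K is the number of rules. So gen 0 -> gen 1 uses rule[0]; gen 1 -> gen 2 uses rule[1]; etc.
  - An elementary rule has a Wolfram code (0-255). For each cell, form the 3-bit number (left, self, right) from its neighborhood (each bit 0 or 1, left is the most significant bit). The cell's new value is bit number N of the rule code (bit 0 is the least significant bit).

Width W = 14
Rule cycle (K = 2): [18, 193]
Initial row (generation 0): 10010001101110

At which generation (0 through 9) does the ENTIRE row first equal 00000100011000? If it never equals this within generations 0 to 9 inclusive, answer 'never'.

Gen 0: 10010001101110
Gen 1 (rule 18): 01101010000001
Gen 2 (rule 193): 00100000111100
Gen 3 (rule 18): 01010001000010
Gen 4 (rule 193): 00000100011000
Gen 5 (rule 18): 00001010100100
Gen 6 (rule 193): 11100000000001
Gen 7 (rule 18): 00010000000010
Gen 8 (rule 193): 11000111111000
Gen 9 (rule 18): 00101000000100

Answer: 4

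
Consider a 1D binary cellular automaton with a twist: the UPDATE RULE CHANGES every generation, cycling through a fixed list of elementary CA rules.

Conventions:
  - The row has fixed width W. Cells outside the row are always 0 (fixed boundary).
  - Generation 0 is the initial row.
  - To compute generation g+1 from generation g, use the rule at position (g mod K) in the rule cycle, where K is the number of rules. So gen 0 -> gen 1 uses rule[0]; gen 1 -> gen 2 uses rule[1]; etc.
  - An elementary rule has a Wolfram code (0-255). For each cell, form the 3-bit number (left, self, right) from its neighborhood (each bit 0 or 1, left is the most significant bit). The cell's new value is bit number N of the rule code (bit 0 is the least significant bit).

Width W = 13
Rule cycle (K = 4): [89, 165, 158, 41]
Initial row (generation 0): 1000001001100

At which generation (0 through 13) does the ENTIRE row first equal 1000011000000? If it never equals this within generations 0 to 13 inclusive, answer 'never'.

Answer: 12

Derivation:
Gen 0: 1000001001100
Gen 1 (rule 89): 0111100101111
Gen 2 (rule 165): 0011000110110
Gen 3 (rule 158): 0110101100101
Gen 4 (rule 41): 0101011000010
Gen 5 (rule 89): 0000011111001
Gen 6 (rule 165): 1111001110001
Gen 7 (rule 158): 1110111101011
Gen 8 (rule 41): 1001100010110
Gen 9 (rule 89): 0101111000111
Gen 10 (rule 165): 0110110010010
Gen 11 (rule 158): 1100101111111
Gen 12 (rule 41): 1000011000000
Gen 13 (rule 89): 0111011111111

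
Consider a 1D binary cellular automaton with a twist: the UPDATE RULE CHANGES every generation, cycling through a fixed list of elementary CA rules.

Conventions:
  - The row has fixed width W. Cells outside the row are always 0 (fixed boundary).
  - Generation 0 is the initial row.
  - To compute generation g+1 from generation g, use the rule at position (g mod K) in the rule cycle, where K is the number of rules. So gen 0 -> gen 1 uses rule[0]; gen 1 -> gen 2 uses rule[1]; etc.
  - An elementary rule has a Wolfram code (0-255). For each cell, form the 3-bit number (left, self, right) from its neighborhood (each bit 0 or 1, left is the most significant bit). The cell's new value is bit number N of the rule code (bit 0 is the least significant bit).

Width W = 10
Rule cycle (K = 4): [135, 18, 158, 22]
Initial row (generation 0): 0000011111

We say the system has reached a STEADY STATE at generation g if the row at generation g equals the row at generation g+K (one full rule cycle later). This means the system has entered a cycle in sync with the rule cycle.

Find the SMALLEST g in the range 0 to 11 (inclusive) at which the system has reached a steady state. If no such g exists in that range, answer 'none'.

Gen 0: 0000011111
Gen 1 (rule 135): 1111101110
Gen 2 (rule 18): 0000000001
Gen 3 (rule 158): 0000000011
Gen 4 (rule 22): 0000000100
Gen 5 (rule 135): 1111111101
Gen 6 (rule 18): 0000000000
Gen 7 (rule 158): 0000000000
Gen 8 (rule 22): 0000000000
Gen 9 (rule 135): 1111111111
Gen 10 (rule 18): 0000000000
Gen 11 (rule 158): 0000000000
Gen 12 (rule 22): 0000000000
Gen 13 (rule 135): 1111111111
Gen 14 (rule 18): 0000000000
Gen 15 (rule 158): 0000000000

Answer: 6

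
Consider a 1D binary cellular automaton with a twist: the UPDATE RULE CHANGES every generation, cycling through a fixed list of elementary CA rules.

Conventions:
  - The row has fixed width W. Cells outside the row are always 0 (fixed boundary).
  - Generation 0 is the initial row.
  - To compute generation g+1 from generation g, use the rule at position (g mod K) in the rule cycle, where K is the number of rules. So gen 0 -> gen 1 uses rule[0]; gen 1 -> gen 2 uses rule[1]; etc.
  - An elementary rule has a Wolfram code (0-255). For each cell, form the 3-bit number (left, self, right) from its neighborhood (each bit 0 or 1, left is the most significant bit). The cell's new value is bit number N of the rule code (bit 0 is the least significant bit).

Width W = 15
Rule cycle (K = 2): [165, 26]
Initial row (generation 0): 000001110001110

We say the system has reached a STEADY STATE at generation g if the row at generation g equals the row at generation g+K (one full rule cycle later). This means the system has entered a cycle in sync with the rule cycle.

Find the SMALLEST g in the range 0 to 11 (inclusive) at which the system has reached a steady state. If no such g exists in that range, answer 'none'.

Answer: none

Derivation:
Gen 0: 000001110001110
Gen 1 (rule 165): 111100100100100
Gen 2 (rule 26): 100011011011010
Gen 3 (rule 165): 101000100100110
Gen 4 (rule 26): 000101011011101
Gen 5 (rule 165): 110111100101011
Gen 6 (rule 26): 100100011000010
Gen 7 (rule 165): 100101000011010
Gen 8 (rule 26): 011000100110001
Gen 9 (rule 165): 000010100000101
Gen 10 (rule 26): 000100010001000
Gen 11 (rule 165): 110101010101011
Gen 12 (rule 26): 100000000000010
Gen 13 (rule 165): 101111111111010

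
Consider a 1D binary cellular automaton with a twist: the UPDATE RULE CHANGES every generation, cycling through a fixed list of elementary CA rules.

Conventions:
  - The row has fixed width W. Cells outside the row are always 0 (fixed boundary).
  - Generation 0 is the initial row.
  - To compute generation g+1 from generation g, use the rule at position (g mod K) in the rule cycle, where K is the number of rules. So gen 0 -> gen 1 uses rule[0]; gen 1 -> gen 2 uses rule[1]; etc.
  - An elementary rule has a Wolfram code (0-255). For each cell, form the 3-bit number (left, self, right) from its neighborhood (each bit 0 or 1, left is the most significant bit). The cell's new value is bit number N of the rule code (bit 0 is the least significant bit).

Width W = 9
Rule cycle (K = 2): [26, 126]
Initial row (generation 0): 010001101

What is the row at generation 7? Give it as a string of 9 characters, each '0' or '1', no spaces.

Answer: 100000001

Derivation:
Gen 0: 010001101
Gen 1 (rule 26): 101011000
Gen 2 (rule 126): 111111100
Gen 3 (rule 26): 100000010
Gen 4 (rule 126): 110000111
Gen 5 (rule 26): 101001100
Gen 6 (rule 126): 111111110
Gen 7 (rule 26): 100000001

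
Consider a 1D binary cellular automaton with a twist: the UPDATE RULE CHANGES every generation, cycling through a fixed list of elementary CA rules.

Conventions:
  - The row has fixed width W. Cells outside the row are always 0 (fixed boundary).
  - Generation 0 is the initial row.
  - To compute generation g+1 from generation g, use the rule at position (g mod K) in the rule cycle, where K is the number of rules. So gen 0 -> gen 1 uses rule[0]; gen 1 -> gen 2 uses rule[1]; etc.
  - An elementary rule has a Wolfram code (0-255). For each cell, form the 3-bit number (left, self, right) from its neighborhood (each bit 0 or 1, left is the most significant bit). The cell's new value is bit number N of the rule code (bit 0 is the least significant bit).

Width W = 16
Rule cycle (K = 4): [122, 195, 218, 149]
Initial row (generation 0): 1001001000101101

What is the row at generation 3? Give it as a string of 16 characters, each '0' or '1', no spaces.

Gen 0: 1001001000101101
Gen 1 (rule 122): 0110110101011110
Gen 2 (rule 195): 1010010000001110
Gen 3 (rule 218): 0001101000011111

Answer: 0001101000011111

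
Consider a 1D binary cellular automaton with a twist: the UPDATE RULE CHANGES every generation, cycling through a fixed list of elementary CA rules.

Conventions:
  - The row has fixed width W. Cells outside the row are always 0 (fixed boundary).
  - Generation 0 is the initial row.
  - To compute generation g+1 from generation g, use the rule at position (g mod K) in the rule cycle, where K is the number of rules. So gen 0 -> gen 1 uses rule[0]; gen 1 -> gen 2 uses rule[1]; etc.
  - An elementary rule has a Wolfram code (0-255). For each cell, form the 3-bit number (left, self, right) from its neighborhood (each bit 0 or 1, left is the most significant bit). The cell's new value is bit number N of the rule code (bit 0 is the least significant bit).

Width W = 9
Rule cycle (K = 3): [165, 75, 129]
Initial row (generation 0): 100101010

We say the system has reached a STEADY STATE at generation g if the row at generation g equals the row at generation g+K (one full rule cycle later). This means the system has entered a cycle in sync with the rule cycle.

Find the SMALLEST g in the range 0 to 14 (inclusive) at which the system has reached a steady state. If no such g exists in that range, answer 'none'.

Gen 0: 100101010
Gen 1 (rule 165): 100111110
Gen 2 (rule 75): 001100010
Gen 3 (rule 129): 100001000
Gen 4 (rule 165): 101101011
Gen 5 (rule 75): 001100011
Gen 6 (rule 129): 100001000
Gen 7 (rule 165): 101101011
Gen 8 (rule 75): 001100011
Gen 9 (rule 129): 100001000
Gen 10 (rule 165): 101101011
Gen 11 (rule 75): 001100011
Gen 12 (rule 129): 100001000
Gen 13 (rule 165): 101101011
Gen 14 (rule 75): 001100011
Gen 15 (rule 129): 100001000
Gen 16 (rule 165): 101101011
Gen 17 (rule 75): 001100011

Answer: 3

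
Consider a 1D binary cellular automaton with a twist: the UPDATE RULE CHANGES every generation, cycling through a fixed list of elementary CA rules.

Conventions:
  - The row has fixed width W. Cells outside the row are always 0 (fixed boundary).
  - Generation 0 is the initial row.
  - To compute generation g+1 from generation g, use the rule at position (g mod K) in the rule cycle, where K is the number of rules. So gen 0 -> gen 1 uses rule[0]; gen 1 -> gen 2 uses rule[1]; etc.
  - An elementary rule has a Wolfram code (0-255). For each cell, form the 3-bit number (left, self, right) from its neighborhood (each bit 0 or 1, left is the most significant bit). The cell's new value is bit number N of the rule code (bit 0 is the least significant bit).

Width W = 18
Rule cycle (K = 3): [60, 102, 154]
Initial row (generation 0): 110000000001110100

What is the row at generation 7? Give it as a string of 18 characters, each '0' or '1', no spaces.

Answer: 111011110001010100

Derivation:
Gen 0: 110000000001110100
Gen 1 (rule 60): 101000000001001110
Gen 2 (rule 102): 111000000011010010
Gen 3 (rule 154): 110100000110001101
Gen 4 (rule 60): 101110000101001011
Gen 5 (rule 102): 110010001111011101
Gen 6 (rule 154): 101101011110011000
Gen 7 (rule 60): 111011110001010100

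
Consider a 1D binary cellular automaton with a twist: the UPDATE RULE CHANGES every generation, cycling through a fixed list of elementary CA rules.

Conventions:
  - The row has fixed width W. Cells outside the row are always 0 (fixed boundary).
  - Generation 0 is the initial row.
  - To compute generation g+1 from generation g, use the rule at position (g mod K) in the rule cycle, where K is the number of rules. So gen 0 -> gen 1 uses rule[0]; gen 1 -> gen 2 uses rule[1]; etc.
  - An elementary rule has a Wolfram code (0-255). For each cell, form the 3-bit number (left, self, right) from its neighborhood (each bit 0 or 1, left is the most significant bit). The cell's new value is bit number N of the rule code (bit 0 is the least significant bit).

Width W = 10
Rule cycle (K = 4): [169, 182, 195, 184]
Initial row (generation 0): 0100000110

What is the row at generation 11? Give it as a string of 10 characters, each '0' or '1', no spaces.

Gen 0: 0100000110
Gen 1 (rule 169): 0001110100
Gen 2 (rule 182): 0010101110
Gen 3 (rule 195): 1100000110
Gen 4 (rule 184): 1010000101
Gen 5 (rule 169): 0100110010
Gen 6 (rule 182): 1111001111
Gen 7 (rule 195): 0111010111
Gen 8 (rule 184): 0110101110
Gen 9 (rule 169): 0101011100
Gen 10 (rule 182): 1111101010
Gen 11 (rule 195): 0111100000

Answer: 0111100000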